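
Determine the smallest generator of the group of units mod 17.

φ(17) = 17 − 1 = 16 = 2^4.
Test candidates g = 2, 3, … against the prime factors q ∈ {2} of φ(17): g is a generator iff g^(16/q) ≢ 1 for every such q.
g = 2: 2^8 ≡ 1 — hits 1, so not a primitive root.
g = 3: 3^8 ≡ 16 — none is 1, so 3 is a primitive root.
The smallest primitive root modulo 17 is 3.

3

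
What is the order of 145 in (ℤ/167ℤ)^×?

166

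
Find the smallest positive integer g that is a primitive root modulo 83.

φ(83) = 83 − 1 = 82 = 2 · 41.
g is a primitive root iff g^(82/q) ≢ 1 (mod 83) for each prime q ∈ {2, 41}.
g = 2: 2^41 ≡ 82; 2^2 ≡ 4 — none is 1, so 2 is a primitive root.
So 2 is the smallest generator of (Z/83Z)^×.

2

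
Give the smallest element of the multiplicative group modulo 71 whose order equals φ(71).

7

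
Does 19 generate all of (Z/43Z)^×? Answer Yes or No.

Yes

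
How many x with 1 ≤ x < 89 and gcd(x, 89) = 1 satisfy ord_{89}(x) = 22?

φ(89) = 89 − 1 = 88 = 2^3 · 11.
(Z/89Z)^× is cyclic (|G| = 88); a cyclic group of order m has exactly φ(d) elements of each order d | m, and none otherwise.
22 = 2 · 11 divides 88, and φ(22) = 10.

10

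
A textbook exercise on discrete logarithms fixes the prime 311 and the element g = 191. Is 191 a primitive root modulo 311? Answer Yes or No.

Yes

φ(311) = 311 − 1 = 310 = 2 · 5 · 31.
Test 191^(310/q) mod 311 for each prime factor q of 310:
191^155 ≡ 310 (mod 311)  [q = 2: ≢ 1 ✓]
191^62 ≡ 36 (mod 311)  [q = 5: ≢ 1 ✓]
191^10 ≡ 24 (mod 311)  [q = 31: ≢ 1 ✓]
Every test exponent gives a nontrivial residue, hence 191 generates the full group.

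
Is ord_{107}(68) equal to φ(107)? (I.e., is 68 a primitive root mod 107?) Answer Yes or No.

φ(107) = 107 − 1 = 106 = 2 · 53.
68 is a primitive root mod 107 iff 68^(φ(107)/q) ≢ 1 for every prime q | φ(107), i.e. q ∈ {2, 53}.
68^53 ≡ 106 (mod 107)  [q = 2: ≢ 1 ✓]
68^2 ≡ 23 (mod 107)  [q = 53: ≢ 1 ✓]
None equal 1, so ord_107(68) = 106: 68 is a primitive root.

Yes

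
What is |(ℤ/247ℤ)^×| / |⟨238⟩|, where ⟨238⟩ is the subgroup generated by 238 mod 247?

The order of 238 must divide φ(247) = φ(13·19) = (13−1)·(19−1) = 12·18 = 216 = 2^3 · 3^3.
Divisors of 216: 1, 2, 3, 4, 6, 8, 9, 12, 18, 24, 27, 36, 54, 72, 108, 216.
Check 238^d mod 247 for each divisor in increasing order:
238^1 ≡ 238 (mod 247)
238^2 ≡ 81 (mod 247)
238^3 ≡ 12 (mod 247)
238^4 ≡ 139 (mod 247)
238^6 ≡ 144 (mod 247)
238^8 ≡ 55 (mod 247)
238^9 ≡ 246 (mod 247)
238^12 ≡ 235 (mod 247)
238^18 ≡ 1 (mod 247) ✓
Thus |⟨238⟩| = ord(238) = 18.
[(Z/247Z)^× : ⟨238⟩] = 216/18 = 12.

12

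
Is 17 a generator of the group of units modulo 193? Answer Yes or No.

Yes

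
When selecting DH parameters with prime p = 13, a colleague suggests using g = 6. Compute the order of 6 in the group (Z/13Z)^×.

12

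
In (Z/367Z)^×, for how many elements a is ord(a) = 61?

60

φ(367) = 367 − 1 = 366 = 2 · 3 · 61.
In a cyclic group of order 366, there are φ(d) elements of order d for each divisor d of 366, and zero for non-divisors.
61 | 366, and φ(61) = 61 − 1 = 60.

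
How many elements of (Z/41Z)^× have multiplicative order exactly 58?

φ(41) = 41 − 1 = 40 = 2^3 · 5.
(Z/41Z)^× is cyclic (|G| = 40); a cyclic group of order m has exactly φ(d) elements of each order d | m, and none otherwise.
Here 40 is not a multiple of 58, so there are no elements of order 58.

0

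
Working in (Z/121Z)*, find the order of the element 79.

By Lagrange's theorem, ord_121(79) divides φ(121) = φ(11^2) = 11·(11−1) = 110 = 2 · 5 · 11.
Divisors of 110: 1, 2, 5, 10, 11, 22, 55, 110.
Check 79^d mod 121 for each divisor in increasing order:
79^1 ≡ 79 (mod 121)
79^2 ≡ 70 (mod 121)
79^5 ≡ 21 (mod 121)
79^10 ≡ 78 (mod 121)
79^11 ≡ 112 (mod 121)
79^22 ≡ 81 (mod 121)
79^55 ≡ 120 (mod 121)
79^110 ≡ 1 (mod 121) ✓
Hence ord(79) = 110.

110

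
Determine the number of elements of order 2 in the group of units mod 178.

1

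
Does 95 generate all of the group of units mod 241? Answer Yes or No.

Yes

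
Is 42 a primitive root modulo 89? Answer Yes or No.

φ(89) = 89 − 1 = 88 = 2^3 · 11.
An element g generates (Z/89Z)^× iff g^(88/q) ≢ 1 (mod 89) for each prime q ∈ {2, 11}.
42^44 ≡ 1 (mod 89)  [q = 2: ≡ 1 ✗]
42^8 ≡ 32 (mod 89)  [q = 11: ≢ 1 ✓]
42^44 ≡ 1 shows ord(42) | 44, strictly less than φ(89); not a primitive root.

No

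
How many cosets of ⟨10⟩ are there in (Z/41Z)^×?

By Lagrange's theorem, ord_41(10) divides φ(41) = 41 − 1 = 40 = 2^3 · 5.
Divisors of 40: 1, 2, 4, 5, 8, 10, 20, 40.
Evaluate successive powers at the divisors of 40:
10^1 ≡ 10 (mod 41)
10^2 ≡ 18 (mod 41)
10^4 ≡ 37 (mod 41)
10^5 ≡ 1 (mod 41) ✓
So ord_41(10) = 5, hence |⟨10⟩| = 5.
The index is φ(41) / ord(10) = 40 / 5 = 8.

8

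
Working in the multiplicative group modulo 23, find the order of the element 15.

Since 15 ∈ (Z/23Z)^×, its order divides φ(23) = 23 − 1 = 22 = 2 · 11.
Divisors of 22: 1, 2, 11, 22.
Test each divisor d:
15^1 ≡ 15 (mod 23)
15^2 ≡ 18 (mod 23)
15^11 ≡ 22 (mod 23)
15^22 ≡ 1 (mod 23) ✓
So ord_23(15) = 22.

22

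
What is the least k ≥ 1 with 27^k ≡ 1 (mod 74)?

6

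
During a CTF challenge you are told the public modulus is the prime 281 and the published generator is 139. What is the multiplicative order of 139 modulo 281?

By Lagrange's theorem, ord_281(139) divides φ(281) = 281 − 1 = 280 = 2^3 · 5 · 7.
Divisors of 280: 1, 2, 4, 5, 7, 8, 10, 14, 20, 28, 35, 40, 56, 70, 140, 280.
Check 139^d mod 281 for each divisor in increasing order:
139^1 ≡ 139
139^2 ≡ 213
139^4 ≡ 128
139^5 ≡ 89
139^7 ≡ 130
139^8 ≡ 86
139^10 ≡ 53
139^14 ≡ 40
139^20 ≡ 280
139^28 ≡ 195
139^35 ≡ 60
139^40 ≡ 1
Therefore the multiplicative order of 139 modulo 281 is 40.

40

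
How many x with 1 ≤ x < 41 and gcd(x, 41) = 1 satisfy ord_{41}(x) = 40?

φ(41) = 41 − 1 = 40 = 2^3 · 5.
(Z/41Z)^× is cyclic (|G| = 40); a cyclic group of order m has exactly φ(d) elements of each order d | m, and none otherwise.
40 = 2^3 · 5 divides 40, and φ(40) = 16.

16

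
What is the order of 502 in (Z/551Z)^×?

42

By Lagrange's theorem, ord_551(502) divides φ(551) = φ(19·29) = (19−1)·(29−1) = 18·28 = 504 = 2^3 · 3^2 · 7.
Divisors of 504: 1, 2, 3, 4, 6, 7, 8, 9, 12, 14, 18, 21, 24, 28, 36, 42, 56, 63, 72, 84, 126, 168, 252, 504.
Check 502^d mod 551 for each divisor in increasing order:
502^1 ≡ 502 (mod 551)
502^2 ≡ 197 (mod 551)
502^3 ≡ 265 (mod 551)
502^4 ≡ 239 (mod 551)
502^6 ≡ 248 (mod 551)
502^7 ≡ 521 (mod 551)
502^8 ≡ 368 (mod 551)
502^9 ≡ 151 (mod 551)
502^12 ≡ 343 (mod 551)
502^14 ≡ 349 (mod 551)
502^18 ≡ 210 (mod 551)
502^21 ≡ 550 (mod 551)
502^24 ≡ 286 (mod 551)
502^28 ≡ 30 (mod 551)
502^36 ≡ 20 (mod 551)
502^42 ≡ 1 (mod 551) ✓
So ord_551(502) = 42.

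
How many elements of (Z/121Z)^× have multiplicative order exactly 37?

0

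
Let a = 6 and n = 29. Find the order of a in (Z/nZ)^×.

ord(6) | φ(29) = 29 − 1 = 28 = 2^2 · 7.
Divisors of 28: 1, 2, 4, 7, 14, 28.
Evaluate successive powers at the divisors of 28:
6^1 ≡ 6
6^2 ≡ 7
6^4 ≡ 20
6^7 ≡ 28
6^14 ≡ 1
So ord_29(6) = 14.

14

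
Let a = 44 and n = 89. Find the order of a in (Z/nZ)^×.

The order of 44 must divide φ(89) = 89 − 1 = 88 = 2^3 · 11.
Divisors of 88: 1, 2, 4, 8, 11, 22, 44, 88.
Compute 44^d (mod 89) for the divisors d until we hit 1:
44^1 ≡ 44
44^2 ≡ 67
44^4 ≡ 39
44^8 ≡ 8
44^11 ≡ 88
44^22 ≡ 1
The smallest such exponent is 22, so the order of 44 is 22.

22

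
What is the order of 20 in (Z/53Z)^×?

52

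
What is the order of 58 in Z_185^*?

Since 58 ∈ (Z/185Z)^×, its order divides φ(185) = φ(5·37) = (5−1)·(37−1) = 4·36 = 144 = 2^4 · 3^2.
Divisors of 144: 1, 2, 3, 4, 6, 8, 9, 12, 16, 18, 24, 36, 48, 72, 144.
Check 58^d mod 185 for each divisor in increasing order:
58^1 ≡ 58 (mod 185)
58^2 ≡ 34 (mod 185)
58^3 ≡ 122 (mod 185)
58^4 ≡ 46 (mod 185)
58^6 ≡ 84 (mod 185)
58^8 ≡ 81 (mod 185)
58^9 ≡ 73 (mod 185)
58^12 ≡ 26 (mod 185)
58^16 ≡ 86 (mod 185)
58^18 ≡ 149 (mod 185)
58^24 ≡ 121 (mod 185)
58^36 ≡ 1 (mod 185) ✓
The smallest such exponent is 36, so the order of 58 is 36.

36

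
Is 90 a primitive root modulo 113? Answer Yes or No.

Yes

φ(113) = 113 − 1 = 112 = 2^4 · 7.
It suffices to check that the order of 90 is not a proper divisor of 112: compute 90^(112/q) for q ∈ {2, 7}.
90^56 ≡ 112 (mod 113)  [q = 2: ≢ 1 ✓]
90^16 ≡ 30 (mod 113)  [q = 7: ≢ 1 ✓]
All checks pass, so 90 has order 112 and is a primitive root modulo 113.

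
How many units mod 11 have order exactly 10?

φ(11) = 11 − 1 = 10 = 2 · 5.
(Z/11Z)^× is cyclic (|G| = 10); a cyclic group of order m has exactly φ(d) elements of each order d | m, and none otherwise.
10 = 2 · 5 divides 10, and φ(10) = 4.

4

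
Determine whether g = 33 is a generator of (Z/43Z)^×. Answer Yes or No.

Yes

φ(43) = 43 − 1 = 42 = 2 · 3 · 7.
An element g generates (Z/43Z)^× iff g^(42/q) ≢ 1 (mod 43) for each prime q ∈ {2, 3, 7}.
33^21 ≡ 42 (mod 43)  [q = 2: ≢ 1 ✓]
33^14 ≡ 36 (mod 43)  [q = 3: ≢ 1 ✓]
33^6 ≡ 35 (mod 43)  [q = 7: ≢ 1 ✓]
All checks pass, so 33 has order 42 and is a primitive root modulo 43.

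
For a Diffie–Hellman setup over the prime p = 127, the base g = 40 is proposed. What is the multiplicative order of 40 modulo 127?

42

Since 40 ∈ (Z/127Z)^×, its order divides φ(127) = 127 − 1 = 126 = 2 · 3^2 · 7.
Divisors of 126: 1, 2, 3, 6, 7, 9, 14, 18, 21, 42, 63, 126.
Check 40^d mod 127 for each divisor in increasing order:
40^1 ≡ 40
40^2 ≡ 76
40^3 ≡ 119
40^6 ≡ 64
40^7 ≡ 20
40^9 ≡ 123
40^14 ≡ 19
40^18 ≡ 16
40^21 ≡ 126
40^42 ≡ 1
The smallest such exponent is 42, so the order of 40 is 42.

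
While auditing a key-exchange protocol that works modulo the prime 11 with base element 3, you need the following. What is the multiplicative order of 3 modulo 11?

5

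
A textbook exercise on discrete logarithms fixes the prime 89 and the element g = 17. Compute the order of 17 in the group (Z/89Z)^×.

Since 17 ∈ (Z/89Z)^×, its order divides φ(89) = 89 − 1 = 88 = 2^3 · 11.
Divisors of 88: 1, 2, 4, 8, 11, 22, 44, 88.
Compute 17^d (mod 89) for the divisors d until we hit 1:
17^1 ≡ 17 (mod 89)
17^2 ≡ 22 (mod 89)
17^4 ≡ 39 (mod 89)
17^8 ≡ 8 (mod 89)
17^11 ≡ 55 (mod 89)
17^22 ≡ 88 (mod 89)
17^44 ≡ 1 (mod 89) ✓
The smallest such exponent is 44, so the order of 17 is 44.

44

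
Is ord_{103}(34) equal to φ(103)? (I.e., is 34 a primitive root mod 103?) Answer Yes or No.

φ(103) = 103 − 1 = 102 = 2 · 3 · 17.
An element g generates (Z/103Z)^× iff g^(102/q) ≢ 1 (mod 103) for each prime q ∈ {2, 3, 17}.
34^51 ≡ 1 (mod 103)  [q = 2: ≡ 1 ✗]
34^34 ≡ 1 (mod 103)  [q = 3: ≡ 1 ✗]
34^6 ≡ 13 (mod 103)  [q = 17: ≢ 1 ✓]
Since 34^51 ≡ 1, the order of 34 divides 51 < 102, so 34 is not a primitive root.

No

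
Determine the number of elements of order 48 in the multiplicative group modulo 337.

16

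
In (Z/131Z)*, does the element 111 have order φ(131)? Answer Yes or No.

Yes

φ(131) = 131 − 1 = 130 = 2 · 5 · 13.
Test 111^(130/q) mod 131 for each prime factor q of 130:
111^65 ≡ 130 (mod 131)  [q = 2: ≢ 1 ✓]
111^26 ≡ 61 (mod 131)  [q = 5: ≢ 1 ✓]
111^10 ≡ 39 (mod 131)  [q = 13: ≢ 1 ✓]
All checks pass, so 111 has order 130 and is a primitive root modulo 131.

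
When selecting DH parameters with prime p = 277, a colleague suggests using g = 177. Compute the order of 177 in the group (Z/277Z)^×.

138

Since 177 ∈ (Z/277Z)^×, its order divides φ(277) = 277 − 1 = 276 = 2^2 · 3 · 23.
Divisors of 276: 1, 2, 3, 4, 6, 12, 23, 46, 69, 92, 138, 276.
Check 177^d mod 277 for each divisor in increasing order:
177^1 ≡ 177 (mod 277)
177^2 ≡ 28 (mod 277)
177^3 ≡ 247 (mod 277)
177^4 ≡ 230 (mod 277)
177^6 ≡ 69 (mod 277)
177^12 ≡ 52 (mod 277)
177^23 ≡ 117 (mod 277)
177^46 ≡ 116 (mod 277)
177^69 ≡ 276 (mod 277)
177^92 ≡ 160 (mod 277)
177^138 ≡ 1 (mod 277) ✓
Therefore the multiplicative order of 177 modulo 277 is 138.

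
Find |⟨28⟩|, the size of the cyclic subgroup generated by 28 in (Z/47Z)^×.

23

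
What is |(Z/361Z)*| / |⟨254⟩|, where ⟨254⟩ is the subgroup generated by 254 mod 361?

6

By Lagrange's theorem, ord_361(254) divides φ(361) = φ(19^2) = 19·(19−1) = 342 = 2 · 3^2 · 19.
Divisors of 342: 1, 2, 3, 6, 9, 18, 19, 38, 57, 114, 171, 342.
Evaluate successive powers at the divisors of 342:
254^1 ≡ 254 (mod 361)
254^2 ≡ 258 (mod 361)
254^3 ≡ 191 (mod 361)
254^6 ≡ 20 (mod 361)
254^9 ≡ 210 (mod 361)
254^18 ≡ 58 (mod 361)
254^19 ≡ 292 (mod 361)
254^38 ≡ 68 (mod 361)
254^57 ≡ 1 (mod 361) ✓
So ord_361(254) = 57, hence |⟨254⟩| = 57.
[(Z/361Z)^× : ⟨254⟩] = 342/57 = 6.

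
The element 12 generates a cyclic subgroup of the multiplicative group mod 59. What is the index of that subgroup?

2

The order of 12 must divide φ(59) = 59 − 1 = 58 = 2 · 29.
Divisors of 58: 1, 2, 29, 58.
Evaluate successive powers at the divisors of 58:
12^1 ≡ 12
12^2 ≡ 26
12^29 ≡ 1
Thus |⟨12⟩| = ord(12) = 29.
Index = |(Z/59Z)^×| / |⟨12⟩| = 58 / 29 = 2.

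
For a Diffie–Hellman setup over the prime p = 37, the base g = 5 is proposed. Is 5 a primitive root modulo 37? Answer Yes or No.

φ(37) = 37 − 1 = 36 = 2^2 · 3^2.
5 is a primitive root mod 37 iff 5^(φ(37)/q) ≢ 1 for every prime q | φ(37), i.e. q ∈ {2, 3}.
5^18 ≡ 36 (mod 37)  [q = 2: ≢ 1 ✓]
5^12 ≡ 10 (mod 37)  [q = 3: ≢ 1 ✓]
Every test exponent gives a nontrivial residue, hence 5 generates the full group.

Yes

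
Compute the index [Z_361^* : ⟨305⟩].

ord(305) | φ(361) = φ(19^2) = 19·(19−1) = 342 = 2 · 3^2 · 19.
Divisors of 342: 1, 2, 3, 6, 9, 18, 19, 38, 57, 114, 171, 342.
Test each divisor d:
305^1 ≡ 305 (mod 361)
305^2 ≡ 248 (mod 361)
305^3 ≡ 191 (mod 361)
305^6 ≡ 20 (mod 361)
305^9 ≡ 210 (mod 361)
305^18 ≡ 58 (mod 361)
305^19 ≡ 1 (mod 361) ✓
So ord_361(305) = 19, hence |⟨305⟩| = 19.
The index is φ(361) / ord(305) = 342 / 19 = 18.

18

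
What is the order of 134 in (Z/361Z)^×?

The order of 134 must divide φ(361) = φ(19^2) = 19·(19−1) = 342 = 2 · 3^2 · 19.
Divisors of 342: 1, 2, 3, 6, 9, 18, 19, 38, 57, 114, 171, 342.
Evaluate successive powers at the divisors of 342:
134^1 ≡ 134 (mod 361)
134^2 ≡ 267 (mod 361)
134^3 ≡ 39 (mod 361)
134^6 ≡ 77 (mod 361)
134^9 ≡ 115 (mod 361)
134^18 ≡ 229 (mod 361)
134^19 ≡ 1 (mod 361) ✓
The smallest such exponent is 19, so the order of 134 is 19.

19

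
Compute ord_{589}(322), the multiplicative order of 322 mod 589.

30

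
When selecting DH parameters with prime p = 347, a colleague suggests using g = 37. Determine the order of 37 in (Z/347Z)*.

346

Since 37 ∈ (Z/347Z)^×, its order divides φ(347) = 347 − 1 = 346 = 2 · 173.
Divisors of 346: 1, 2, 173, 346.
Test each divisor d:
37^1 ≡ 37 (mod 347)
37^2 ≡ 328 (mod 347)
37^173 ≡ 346 (mod 347)
37^346 ≡ 1 (mod 347) ✓
So ord_347(37) = 346.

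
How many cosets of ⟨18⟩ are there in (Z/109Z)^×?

1

Since 18 ∈ (Z/109Z)^×, its order divides φ(109) = 109 − 1 = 108 = 2^2 · 3^3.
Divisors of 108: 1, 2, 3, 4, 6, 9, 12, 18, 27, 36, 54, 108.
Evaluate successive powers at the divisors of 108:
18^1 ≡ 18
18^2 ≡ 106
18^3 ≡ 55
18^4 ≡ 9
18^6 ≡ 82
18^9 ≡ 41
18^12 ≡ 75
18^18 ≡ 46
18^27 ≡ 33
18^36 ≡ 45
18^54 ≡ 108
18^108 ≡ 1
The order of 18 is 108, so the subgroup it generates has 108 elements.
[(Z/109Z)^× : ⟨18⟩] = 108/108 = 1.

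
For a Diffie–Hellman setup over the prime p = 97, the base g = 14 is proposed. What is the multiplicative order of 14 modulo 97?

96

ord(14) | φ(97) = 97 − 1 = 96 = 2^5 · 3.
Divisors of 96: 1, 2, 3, 4, 6, 8, 12, 16, 24, 32, 48, 96.
Compute 14^d (mod 97) for the divisors d until we hit 1:
14^1 ≡ 14 (mod 97)
14^2 ≡ 2 (mod 97)
14^3 ≡ 28 (mod 97)
14^4 ≡ 4 (mod 97)
14^6 ≡ 8 (mod 97)
14^8 ≡ 16 (mod 97)
14^12 ≡ 64 (mod 97)
14^16 ≡ 62 (mod 97)
14^24 ≡ 22 (mod 97)
14^32 ≡ 61 (mod 97)
14^48 ≡ 96 (mod 97)
14^96 ≡ 1 (mod 97) ✓
Therefore the multiplicative order of 14 modulo 97 is 96.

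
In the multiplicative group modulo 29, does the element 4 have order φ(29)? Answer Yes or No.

φ(29) = 29 − 1 = 28 = 2^2 · 7.
4 is a primitive root mod 29 iff 4^(φ(29)/q) ≢ 1 for every prime q | φ(29), i.e. q ∈ {2, 7}.
4^14 ≡ 1 (mod 29)  [q = 2: ≡ 1 ✗]
4^4 ≡ 24 (mod 29)  [q = 7: ≢ 1 ✓]
4^14 ≡ 1 shows ord(4) | 14, strictly less than φ(29); not a primitive root.

No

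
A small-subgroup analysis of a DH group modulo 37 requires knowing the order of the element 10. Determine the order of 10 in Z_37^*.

3

The order of 10 must divide φ(37) = 37 − 1 = 36 = 2^2 · 3^2.
Divisors of 36: 1, 2, 3, 4, 6, 9, 12, 18, 36.
Check 10^d mod 37 for each divisor in increasing order:
10^1 ≡ 10 (mod 37)
10^2 ≡ 26 (mod 37)
10^3 ≡ 1 (mod 37) ✓
The smallest such exponent is 3, so the order of 10 is 3.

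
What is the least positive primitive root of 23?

φ(23) = 23 − 1 = 22 = 2 · 11.
g is a primitive root iff g^(22/q) ≢ 1 (mod 23) for each prime q ∈ {2, 11}.
g = 2: 2^11 ≡ 1 — hits 1, so not a primitive root.
g = 3: 3^11 ≡ 1 — hits 1, so not a primitive root.
g = 4: 4^11 ≡ 1 — hits 1, so not a primitive root.
g = 5: 5^11 ≡ 22; 5^2 ≡ 2 — none is 1, so 5 is a primitive root.
The smallest primitive root modulo 23 is 5.

5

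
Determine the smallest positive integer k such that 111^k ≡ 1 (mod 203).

14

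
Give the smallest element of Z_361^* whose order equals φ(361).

2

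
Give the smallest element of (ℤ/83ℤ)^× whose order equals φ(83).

2

φ(83) = 83 − 1 = 82 = 2 · 41.
g is a primitive root iff g^(82/q) ≢ 1 (mod 83) for each prime q ∈ {2, 41}.
g = 2: 2^41 ≡ 82; 2^2 ≡ 4 — none is 1, so 2 is a primitive root.
So 2 is the smallest generator of (Z/83Z)^×.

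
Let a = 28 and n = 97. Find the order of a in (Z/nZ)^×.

32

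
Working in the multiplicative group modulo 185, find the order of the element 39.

Since 39 ∈ (Z/185Z)^×, its order divides φ(185) = φ(5·37) = (5−1)·(37−1) = 4·36 = 144 = 2^4 · 3^2.
Divisors of 144: 1, 2, 3, 4, 6, 8, 9, 12, 16, 18, 24, 36, 48, 72, 144.
Check 39^d mod 185 for each divisor in increasing order:
39^1 ≡ 39 (mod 185)
39^2 ≡ 41 (mod 185)
39^3 ≡ 119 (mod 185)
39^4 ≡ 16 (mod 185)
39^6 ≡ 101 (mod 185)
39^8 ≡ 71 (mod 185)
39^9 ≡ 179 (mod 185)
39^12 ≡ 26 (mod 185)
39^16 ≡ 46 (mod 185)
39^18 ≡ 36 (mod 185)
39^24 ≡ 121 (mod 185)
39^36 ≡ 1 (mod 185) ✓
Hence ord(39) = 36.

36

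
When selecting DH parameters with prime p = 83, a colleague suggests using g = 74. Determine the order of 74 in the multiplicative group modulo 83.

82

Since 74 ∈ (Z/83Z)^×, its order divides φ(83) = 83 − 1 = 82 = 2 · 41.
Divisors of 82: 1, 2, 41, 82.
Compute 74^d (mod 83) for the divisors d until we hit 1:
74^1 ≡ 74
74^2 ≡ 81
74^41 ≡ 82
74^82 ≡ 1
The smallest such exponent is 82, so the order of 74 is 82.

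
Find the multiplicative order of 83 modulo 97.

96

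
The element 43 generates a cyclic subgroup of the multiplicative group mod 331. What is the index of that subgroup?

ord(43) | φ(331) = 331 − 1 = 330 = 2 · 3 · 5 · 11.
Divisors of 330: 1, 2, 3, 5, 6, 10, 11, 15, 22, 30, 33, 55, 66, 110, 165, 330.
Test each divisor d:
43^1 ≡ 43 (mod 331)
43^2 ≡ 194 (mod 331)
43^3 ≡ 67 (mod 331)
43^5 ≡ 89 (mod 331)
43^6 ≡ 186 (mod 331)
43^10 ≡ 308 (mod 331)
43^11 ≡ 4 (mod 331)
43^15 ≡ 270 (mod 331)
43^22 ≡ 16 (mod 331)
43^30 ≡ 80 (mod 331)
43^33 ≡ 64 (mod 331)
43^55 ≡ 31 (mod 331)
43^66 ≡ 124 (mod 331)
43^110 ≡ 299 (mod 331)
43^165 ≡ 1 (mod 331) ✓
So ord_331(43) = 165, hence |⟨43⟩| = 165.
The index is φ(331) / ord(43) = 330 / 165 = 2.

2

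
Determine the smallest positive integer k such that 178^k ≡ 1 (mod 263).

131

ord(178) | φ(263) = 263 − 1 = 262 = 2 · 131.
Divisors of 262: 1, 2, 131, 262.
Evaluate successive powers at the divisors of 262:
178^1 ≡ 178 (mod 263)
178^2 ≡ 124 (mod 263)
178^131 ≡ 1 (mod 263) ✓
Therefore the multiplicative order of 178 modulo 263 is 131.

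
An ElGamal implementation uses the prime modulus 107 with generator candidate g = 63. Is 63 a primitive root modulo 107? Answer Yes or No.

φ(107) = 107 − 1 = 106 = 2 · 53.
It suffices to check that the order of 63 is not a proper divisor of 106: compute 63^(106/q) for q ∈ {2, 53}.
63^53 ≡ 106 (mod 107)  [q = 2: ≢ 1 ✓]
63^2 ≡ 10 (mod 107)  [q = 53: ≢ 1 ✓]
None equal 1, so ord_107(63) = 106: 63 is a primitive root.

Yes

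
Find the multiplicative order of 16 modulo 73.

The order of 16 must divide φ(73) = 73 − 1 = 72 = 2^3 · 3^2.
Divisors of 72: 1, 2, 3, 4, 6, 8, 9, 12, 18, 24, 36, 72.
Test each divisor d:
16^1 ≡ 16 (mod 73)
16^2 ≡ 37 (mod 73)
16^3 ≡ 8 (mod 73)
16^4 ≡ 55 (mod 73)
16^6 ≡ 64 (mod 73)
16^8 ≡ 32 (mod 73)
16^9 ≡ 1 (mod 73) ✓
So ord_73(16) = 9.

9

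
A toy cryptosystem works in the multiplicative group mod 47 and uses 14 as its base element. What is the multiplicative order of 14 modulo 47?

The order of 14 must divide φ(47) = 47 − 1 = 46 = 2 · 23.
Divisors of 46: 1, 2, 23, 46.
Compute 14^d (mod 47) for the divisors d until we hit 1:
14^1 ≡ 14
14^2 ≡ 8
14^23 ≡ 1
Hence ord(14) = 23.

23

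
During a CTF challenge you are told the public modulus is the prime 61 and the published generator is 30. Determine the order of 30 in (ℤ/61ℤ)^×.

The order of 30 must divide φ(61) = 61 − 1 = 60 = 2^2 · 3 · 5.
Divisors of 60: 1, 2, 3, 4, 5, 6, 10, 12, 15, 20, 30, 60.
Check 30^d mod 61 for each divisor in increasing order:
30^1 ≡ 30 (mod 61)
30^2 ≡ 46 (mod 61)
30^3 ≡ 38 (mod 61)
30^4 ≡ 42 (mod 61)
30^5 ≡ 40 (mod 61)
30^6 ≡ 41 (mod 61)
30^10 ≡ 14 (mod 61)
30^12 ≡ 34 (mod 61)
30^15 ≡ 11 (mod 61)
30^20 ≡ 13 (mod 61)
30^30 ≡ 60 (mod 61)
30^60 ≡ 1 (mod 61) ✓
So ord_61(30) = 60.

60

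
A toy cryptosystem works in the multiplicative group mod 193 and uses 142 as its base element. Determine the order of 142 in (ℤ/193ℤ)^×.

ord(142) | φ(193) = 193 − 1 = 192 = 2^6 · 3.
Divisors of 192: 1, 2, 3, 4, 6, 8, 12, 16, 24, 32, 48, 64, 96, 192.
Test each divisor d:
142^1 ≡ 142 (mod 193)
142^2 ≡ 92 (mod 193)
142^3 ≡ 133 (mod 193)
142^4 ≡ 165 (mod 193)
142^6 ≡ 126 (mod 193)
142^8 ≡ 12 (mod 193)
142^12 ≡ 50 (mod 193)
142^16 ≡ 144 (mod 193)
142^24 ≡ 184 (mod 193)
142^32 ≡ 85 (mod 193)
142^48 ≡ 81 (mod 193)
142^64 ≡ 84 (mod 193)
142^96 ≡ 192 (mod 193)
142^192 ≡ 1 (mod 193) ✓
So ord_193(142) = 192.

192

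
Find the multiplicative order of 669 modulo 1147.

ord(669) | φ(1147) = φ(31·37) = (31−1)·(37−1) = 30·36 = 1080 = 2^3 · 3^3 · 5.
Divisors of 1080: 1, 2, 3, 4, 5, 6, 8, 9, 10, 12, 15, 18, 20, 24, 27, 30, 36, 40, 45, 54, 60, 72, 90, 108, 120, 135, 180, 216, 270, 360, 540, 1080.
Evaluate successive powers at the divisors of 1080:
669^1 ≡ 669 (mod 1147)
669^2 ≡ 231 (mod 1147)
669^3 ≡ 841 (mod 1147)
669^4 ≡ 599 (mod 1147)
669^5 ≡ 428 (mod 1147)
669^6 ≡ 729 (mod 1147)
669^8 ≡ 937 (mod 1147)
669^9 ≡ 591 (mod 1147)
669^10 ≡ 811 (mod 1147)
669^12 ≡ 380 (mod 1147)
669^15 ≡ 714 (mod 1147)
669^18 ≡ 593 (mod 1147)
669^20 ≡ 490 (mod 1147)
669^24 ≡ 1025 (mod 1147)
669^27 ≡ 628 (mod 1147)
669^30 ≡ 528 (mod 1147)
669^36 ≡ 667 (mod 1147)
669^40 ≡ 377 (mod 1147)
669^45 ≡ 776 (mod 1147)
669^54 ≡ 963 (mod 1147)
669^60 ≡ 63 (mod 1147)
669^72 ≡ 1000 (mod 1147)
669^90 ≡ 1 (mod 1147) ✓
So ord_1147(669) = 90.

90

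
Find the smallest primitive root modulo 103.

5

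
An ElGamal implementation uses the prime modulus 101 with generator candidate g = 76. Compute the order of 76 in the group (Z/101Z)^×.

ord(76) | φ(101) = 101 − 1 = 100 = 2^2 · 5^2.
Divisors of 100: 1, 2, 4, 5, 10, 20, 25, 50, 100.
Check 76^d mod 101 for each divisor in increasing order:
76^1 ≡ 76 (mod 101)
76^2 ≡ 19 (mod 101)
76^4 ≡ 58 (mod 101)
76^5 ≡ 65 (mod 101)
76^10 ≡ 84 (mod 101)
76^20 ≡ 87 (mod 101)
76^25 ≡ 100 (mod 101)
76^50 ≡ 1 (mod 101) ✓
The smallest such exponent is 50, so the order of 76 is 50.

50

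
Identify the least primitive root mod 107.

2

φ(107) = 107 − 1 = 106 = 2 · 53.
g is a primitive root iff g^(106/q) ≢ 1 (mod 107) for each prime q ∈ {2, 53}.
g = 2: 2^53 ≡ 106; 2^2 ≡ 4 — none is 1, so 2 is a primitive root.
Hence the least primitive root of 107 is 2.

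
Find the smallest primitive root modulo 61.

2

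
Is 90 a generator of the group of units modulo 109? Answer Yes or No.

No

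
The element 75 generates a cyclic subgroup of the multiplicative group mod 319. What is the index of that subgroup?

By Lagrange's theorem, ord_319(75) divides φ(319) = φ(11·29) = (11−1)·(29−1) = 10·28 = 280 = 2^3 · 5 · 7.
Divisors of 280: 1, 2, 4, 5, 7, 8, 10, 14, 20, 28, 35, 40, 56, 70, 140, 280.
Compute 75^d (mod 319) for the divisors d until we hit 1:
75^1 ≡ 75 (mod 319)
75^2 ≡ 202 (mod 319)
75^4 ≡ 291 (mod 319)
75^5 ≡ 133 (mod 319)
75^7 ≡ 70 (mod 319)
75^8 ≡ 146 (mod 319)
75^10 ≡ 144 (mod 319)
75^14 ≡ 115 (mod 319)
75^20 ≡ 1 (mod 319) ✓
The order of 75 is 20, so the subgroup it generates has 20 elements.
[(Z/319Z)^× : ⟨75⟩] = 280/20 = 14.

14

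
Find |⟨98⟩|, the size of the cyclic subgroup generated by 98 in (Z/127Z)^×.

63

ord(98) | φ(127) = 127 − 1 = 126 = 2 · 3^2 · 7.
Divisors of 126: 1, 2, 3, 6, 7, 9, 14, 18, 21, 42, 63, 126.
Check 98^d mod 127 for each divisor in increasing order:
98^1 ≡ 98 (mod 127)
98^2 ≡ 79 (mod 127)
98^3 ≡ 122 (mod 127)
98^6 ≡ 25 (mod 127)
98^7 ≡ 37 (mod 127)
98^9 ≡ 2 (mod 127)
98^14 ≡ 99 (mod 127)
98^18 ≡ 4 (mod 127)
98^21 ≡ 107 (mod 127)
98^42 ≡ 19 (mod 127)
98^63 ≡ 1 (mod 127) ✓
Hence ord(98) = 63.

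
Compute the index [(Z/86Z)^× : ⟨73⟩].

1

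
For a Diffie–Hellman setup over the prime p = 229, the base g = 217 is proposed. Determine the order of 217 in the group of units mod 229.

57

The order of 217 must divide φ(229) = 229 − 1 = 228 = 2^2 · 3 · 19.
Divisors of 228: 1, 2, 3, 4, 6, 12, 19, 38, 57, 76, 114, 228.
Compute 217^d (mod 229) for the divisors d until we hit 1:
217^1 ≡ 217
217^2 ≡ 144
217^3 ≡ 104
217^4 ≡ 126
217^6 ≡ 53
217^12 ≡ 61
217^19 ≡ 134
217^38 ≡ 94
217^57 ≡ 1
Therefore the multiplicative order of 217 modulo 229 is 57.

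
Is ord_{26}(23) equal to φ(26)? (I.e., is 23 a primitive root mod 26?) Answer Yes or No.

No

φ(26) = φ(2)·φ(13) = 1·12 = 12 = 2^2 · 3.
It suffices to check that the order of 23 is not a proper divisor of 12: compute 23^(12/q) for q ∈ {2, 3}.
23^6 ≡ 1 (mod 26)  [q = 2: ≡ 1 ✗]
23^4 ≡ 3 (mod 26)  [q = 3: ≢ 1 ✓]
23^6 ≡ 1 shows ord(23) | 6, strictly less than φ(26); not a primitive root.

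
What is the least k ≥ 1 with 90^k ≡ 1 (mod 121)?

ord(90) | φ(121) = φ(11^2) = 11·(11−1) = 110 = 2 · 5 · 11.
Divisors of 110: 1, 2, 5, 10, 11, 22, 55, 110.
Compute 90^d (mod 121) for the divisors d until we hit 1:
90^1 ≡ 90 (mod 121)
90^2 ≡ 114 (mod 121)
90^5 ≡ 54 (mod 121)
90^10 ≡ 12 (mod 121)
90^11 ≡ 112 (mod 121)
90^22 ≡ 81 (mod 121)
90^55 ≡ 120 (mod 121)
90^110 ≡ 1 (mod 121) ✓
So ord_121(90) = 110.

110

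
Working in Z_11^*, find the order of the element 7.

10

ord(7) | φ(11) = 11 − 1 = 10 = 2 · 5.
Divisors of 10: 1, 2, 5, 10.
Compute 7^d (mod 11) for the divisors d until we hit 1:
7^1 ≡ 7 (mod 11)
7^2 ≡ 5 (mod 11)
7^5 ≡ 10 (mod 11)
7^10 ≡ 1 (mod 11) ✓
Hence ord(7) = 10.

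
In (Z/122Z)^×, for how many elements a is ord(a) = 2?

1

φ(122) = φ(2)·φ(61) = 1·60 = 60 = 2^2 · 3 · 5.
Since (Z/122Z)^× is cyclic of order 60, the number of elements of order d is φ(d) when d | 60 and 0 otherwise.
2 | 60, and φ(2) = 2 − 1 = 1.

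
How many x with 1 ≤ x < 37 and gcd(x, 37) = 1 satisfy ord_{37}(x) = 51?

0

φ(37) = 37 − 1 = 36 = 2^2 · 3^2.
Since (Z/37Z)^× is cyclic of order 36, the number of elements of order d is φ(d) when d | 36 and 0 otherwise.
51 does not divide 36, so no element of (Z/37Z)^× has order 51.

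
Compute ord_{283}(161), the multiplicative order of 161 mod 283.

47

ord(161) | φ(283) = 283 − 1 = 282 = 2 · 3 · 47.
Divisors of 282: 1, 2, 3, 6, 47, 94, 141, 282.
Evaluate successive powers at the divisors of 282:
161^1 ≡ 161 (mod 283)
161^2 ≡ 168 (mod 283)
161^3 ≡ 163 (mod 283)
161^6 ≡ 250 (mod 283)
161^47 ≡ 1 (mod 283) ✓
So ord_283(161) = 47.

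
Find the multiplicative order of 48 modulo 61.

6

Since 48 ∈ (Z/61Z)^×, its order divides φ(61) = 61 − 1 = 60 = 2^2 · 3 · 5.
Divisors of 60: 1, 2, 3, 4, 5, 6, 10, 12, 15, 20, 30, 60.
Evaluate successive powers at the divisors of 60:
48^1 ≡ 48 (mod 61)
48^2 ≡ 47 (mod 61)
48^3 ≡ 60 (mod 61)
48^4 ≡ 13 (mod 61)
48^5 ≡ 14 (mod 61)
48^6 ≡ 1 (mod 61) ✓
Hence ord(48) = 6.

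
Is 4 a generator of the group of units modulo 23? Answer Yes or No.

No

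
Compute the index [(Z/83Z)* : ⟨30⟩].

2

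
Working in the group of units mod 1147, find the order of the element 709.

20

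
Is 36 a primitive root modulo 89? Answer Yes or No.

φ(89) = 89 − 1 = 88 = 2^3 · 11.
Test 36^(88/q) mod 89 for each prime factor q of 88:
36^44 ≡ 1 (mod 89)  [q = 2: ≡ 1 ✗]
36^8 ≡ 64 (mod 89)  [q = 11: ≢ 1 ✓]
Since 36^44 ≡ 1, the order of 36 divides 44 < 88, so 36 is not a primitive root.

No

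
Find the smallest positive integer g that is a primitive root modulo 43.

φ(43) = 43 − 1 = 42 = 2 · 3 · 7.
Test candidates g = 2, 3, … against the prime factors q ∈ {2, 3, 7} of φ(43): g is a generator iff g^(42/q) ≢ 1 for every such q.
g = 2: 2^21 ≡ 42; 2^14 ≡ 1 — hits 1, so not a primitive root.
g = 3: 3^21 ≡ 42; 3^14 ≡ 36; 3^6 ≡ 41 — none is 1, so 3 is a primitive root.
So 3 is the smallest generator of (Z/43Z)^×.

3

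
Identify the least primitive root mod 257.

3

φ(257) = 257 − 1 = 256 = 2^8.
Test candidates g = 2, 3, … against the prime factors q ∈ {2} of φ(257): g is a generator iff g^(256/q) ≢ 1 for every such q.
g = 2: 2^128 ≡ 1 — hits 1, so not a primitive root.
g = 3: 3^128 ≡ 256 — none is 1, so 3 is a primitive root.
Hence the least primitive root of 257 is 3.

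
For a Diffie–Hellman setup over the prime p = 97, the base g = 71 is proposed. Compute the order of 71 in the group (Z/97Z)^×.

96

By Lagrange's theorem, ord_97(71) divides φ(97) = 97 − 1 = 96 = 2^5 · 3.
Divisors of 96: 1, 2, 3, 4, 6, 8, 12, 16, 24, 32, 48, 96.
Check 71^d mod 97 for each divisor in increasing order:
71^1 ≡ 71 (mod 97)
71^2 ≡ 94 (mod 97)
71^3 ≡ 78 (mod 97)
71^4 ≡ 9 (mod 97)
71^6 ≡ 70 (mod 97)
71^8 ≡ 81 (mod 97)
71^12 ≡ 50 (mod 97)
71^16 ≡ 62 (mod 97)
71^24 ≡ 75 (mod 97)
71^32 ≡ 61 (mod 97)
71^48 ≡ 96 (mod 97)
71^96 ≡ 1 (mod 97) ✓
So ord_97(71) = 96.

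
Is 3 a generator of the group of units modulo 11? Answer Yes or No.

φ(11) = 11 − 1 = 10 = 2 · 5.
An element g generates (Z/11Z)^× iff g^(10/q) ≢ 1 (mod 11) for each prime q ∈ {2, 5}.
3^5 ≡ 1 (mod 11)  [q = 2: ≡ 1 ✗]
3^2 ≡ 9 (mod 11)  [q = 5: ≢ 1 ✓]
Since 3^5 ≡ 1, the order of 3 divides 5 < 10, so 3 is not a primitive root.

No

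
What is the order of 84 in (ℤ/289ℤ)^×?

34

By Lagrange's theorem, ord_289(84) divides φ(289) = φ(17^2) = 17·(17−1) = 272 = 2^4 · 17.
Divisors of 272: 1, 2, 4, 8, 16, 17, 34, 68, 136, 272.
Compute 84^d (mod 289) for the divisors d until we hit 1:
84^1 ≡ 84 (mod 289)
84^2 ≡ 120 (mod 289)
84^4 ≡ 239 (mod 289)
84^8 ≡ 188 (mod 289)
84^16 ≡ 86 (mod 289)
84^17 ≡ 288 (mod 289)
84^34 ≡ 1 (mod 289) ✓
Therefore the multiplicative order of 84 modulo 289 is 34.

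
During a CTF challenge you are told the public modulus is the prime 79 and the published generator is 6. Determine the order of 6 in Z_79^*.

78

By Lagrange's theorem, ord_79(6) divides φ(79) = 79 − 1 = 78 = 2 · 3 · 13.
Divisors of 78: 1, 2, 3, 6, 13, 26, 39, 78.
Compute 6^d (mod 79) for the divisors d until we hit 1:
6^1 ≡ 6 (mod 79)
6^2 ≡ 36 (mod 79)
6^3 ≡ 58 (mod 79)
6^6 ≡ 46 (mod 79)
6^13 ≡ 56 (mod 79)
6^26 ≡ 55 (mod 79)
6^39 ≡ 78 (mod 79)
6^78 ≡ 1 (mod 79) ✓
The smallest such exponent is 78, so the order of 6 is 78.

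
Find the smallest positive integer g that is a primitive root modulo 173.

2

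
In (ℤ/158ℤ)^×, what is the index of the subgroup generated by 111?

ord(111) | φ(158) = φ(2)·φ(79) = 1·78 = 78 = 2 · 3 · 13.
Divisors of 78: 1, 2, 3, 6, 13, 26, 39, 78.
Check 111^d mod 158 for each divisor in increasing order:
111^1 ≡ 111 (mod 158)
111^2 ≡ 155 (mod 158)
111^3 ≡ 141 (mod 158)
111^6 ≡ 131 (mod 158)
111^13 ≡ 23 (mod 158)
111^26 ≡ 55 (mod 158)
111^39 ≡ 1 (mod 158) ✓
The order of 111 is 39, so the subgroup it generates has 39 elements.
Index = |(Z/158Z)^×| / |⟨111⟩| = 78 / 39 = 2.

2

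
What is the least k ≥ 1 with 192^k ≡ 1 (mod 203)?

84

By Lagrange's theorem, ord_203(192) divides φ(203) = φ(7·29) = (7−1)·(29−1) = 6·28 = 168 = 2^3 · 3 · 7.
Divisors of 168: 1, 2, 3, 4, 6, 7, 8, 12, 14, 21, 24, 28, 42, 56, 84, 168.
Test each divisor d:
192^1 ≡ 192 (mod 203)
192^2 ≡ 121 (mod 203)
192^3 ≡ 90 (mod 203)
192^4 ≡ 25 (mod 203)
192^6 ≡ 183 (mod 203)
192^7 ≡ 17 (mod 203)
192^8 ≡ 16 (mod 203)
192^12 ≡ 197 (mod 203)
192^14 ≡ 86 (mod 203)
192^21 ≡ 41 (mod 203)
192^24 ≡ 36 (mod 203)
192^28 ≡ 88 (mod 203)
192^42 ≡ 57 (mod 203)
192^56 ≡ 30 (mod 203)
192^84 ≡ 1 (mod 203) ✓
Therefore the multiplicative order of 192 modulo 203 is 84.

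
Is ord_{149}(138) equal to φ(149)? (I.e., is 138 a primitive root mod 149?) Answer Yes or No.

Yes

φ(149) = 149 − 1 = 148 = 2^2 · 37.
138 is a primitive root mod 149 iff 138^(φ(149)/q) ≢ 1 for every prime q | φ(149), i.e. q ∈ {2, 37}.
138^74 ≡ 148 (mod 149)  [q = 2: ≢ 1 ✓]
138^4 ≡ 39 (mod 149)  [q = 37: ≢ 1 ✓]
All checks pass, so 138 has order 148 and is a primitive root modulo 149.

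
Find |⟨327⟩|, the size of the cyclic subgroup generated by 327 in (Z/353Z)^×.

352

Since 327 ∈ (Z/353Z)^×, its order divides φ(353) = 353 − 1 = 352 = 2^5 · 11.
Divisors of 352: 1, 2, 4, 8, 11, 16, 22, 32, 44, 88, 176, 352.
Evaluate successive powers at the divisors of 352:
327^1 ≡ 327 (mod 353)
327^2 ≡ 323 (mod 353)
327^4 ≡ 194 (mod 353)
327^8 ≡ 218 (mod 353)
327^11 ≡ 247 (mod 353)
327^16 ≡ 222 (mod 353)
327^22 ≡ 293 (mod 353)
327^32 ≡ 217 (mod 353)
327^44 ≡ 70 (mod 353)
327^88 ≡ 311 (mod 353)
327^176 ≡ 352 (mod 353)
327^352 ≡ 1 (mod 353) ✓
Therefore the multiplicative order of 327 modulo 353 is 352.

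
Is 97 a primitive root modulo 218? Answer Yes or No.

φ(218) = φ(2)·φ(109) = 1·108 = 108 = 2^2 · 3^3.
It suffices to check that the order of 97 is not a proper divisor of 108: compute 97^(108/q) for q ∈ {2, 3}.
97^54 ≡ 1 (mod 218)  [q = 2: ≡ 1 ✗]
97^36 ≡ 63 (mod 218)  [q = 3: ≢ 1 ✓]
97^54 ≡ 1 shows ord(97) | 54, strictly less than φ(218); not a primitive root.

No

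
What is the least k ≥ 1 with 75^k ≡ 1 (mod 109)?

9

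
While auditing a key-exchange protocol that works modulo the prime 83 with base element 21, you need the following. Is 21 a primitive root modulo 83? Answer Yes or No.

No

φ(83) = 83 − 1 = 82 = 2 · 41.
Test 21^(82/q) mod 83 for each prime factor q of 82:
21^41 ≡ 1 (mod 83)  [q = 2: ≡ 1 ✗]
21^2 ≡ 26 (mod 83)  [q = 41: ≢ 1 ✓]
21^41 ≡ 1 shows ord(21) | 41, strictly less than φ(83); not a primitive root.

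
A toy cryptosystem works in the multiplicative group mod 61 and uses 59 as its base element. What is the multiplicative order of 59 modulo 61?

60

The order of 59 must divide φ(61) = 61 − 1 = 60 = 2^2 · 3 · 5.
Divisors of 60: 1, 2, 3, 4, 5, 6, 10, 12, 15, 20, 30, 60.
Check 59^d mod 61 for each divisor in increasing order:
59^1 ≡ 59 (mod 61)
59^2 ≡ 4 (mod 61)
59^3 ≡ 53 (mod 61)
59^4 ≡ 16 (mod 61)
59^5 ≡ 29 (mod 61)
59^6 ≡ 3 (mod 61)
59^10 ≡ 48 (mod 61)
59^12 ≡ 9 (mod 61)
59^15 ≡ 50 (mod 61)
59^20 ≡ 47 (mod 61)
59^30 ≡ 60 (mod 61)
59^60 ≡ 1 (mod 61) ✓
So ord_61(59) = 60.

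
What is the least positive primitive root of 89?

3

φ(89) = 89 − 1 = 88 = 2^3 · 11.
Test candidates g = 2, 3, … against the prime factors q ∈ {2, 11} of φ(89): g is a generator iff g^(88/q) ≢ 1 for every such q.
g = 2: 2^44 ≡ 1 — hits 1, so not a primitive root.
g = 3: 3^44 ≡ 88; 3^8 ≡ 64 — none is 1, so 3 is a primitive root.
The smallest primitive root modulo 89 is 3.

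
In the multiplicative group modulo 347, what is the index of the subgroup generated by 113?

2

The order of 113 must divide φ(347) = 347 − 1 = 346 = 2 · 173.
Divisors of 346: 1, 2, 173, 346.
Test each divisor d:
113^1 ≡ 113 (mod 347)
113^2 ≡ 277 (mod 347)
113^173 ≡ 1 (mod 347) ✓
Thus |⟨113⟩| = ord(113) = 173.
Index = |(Z/347Z)^×| / |⟨113⟩| = 346 / 173 = 2.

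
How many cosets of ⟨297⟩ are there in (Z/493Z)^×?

8

Since 297 ∈ (Z/493Z)^×, its order divides φ(493) = φ(17·29) = (17−1)·(29−1) = 16·28 = 448 = 2^6 · 7.
Divisors of 448: 1, 2, 4, 7, 8, 14, 16, 28, 32, 56, 64, 112, 224, 448.
Evaluate successive powers at the divisors of 448:
297^1 ≡ 297
297^2 ≡ 455
297^4 ≡ 458
297^7 ≡ 117
297^8 ≡ 239
297^14 ≡ 378
297^16 ≡ 426
297^28 ≡ 407
297^32 ≡ 52
297^56 ≡ 1
Thus |⟨297⟩| = ord(297) = 56.
Index = |(Z/493Z)^×| / |⟨297⟩| = 448 / 56 = 8.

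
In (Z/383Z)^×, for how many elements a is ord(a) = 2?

1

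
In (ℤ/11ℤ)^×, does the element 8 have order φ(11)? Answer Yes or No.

Yes

φ(11) = 11 − 1 = 10 = 2 · 5.
8 is a primitive root mod 11 iff 8^(φ(11)/q) ≢ 1 for every prime q | φ(11), i.e. q ∈ {2, 5}.
8^5 ≡ 10 (mod 11)  [q = 2: ≢ 1 ✓]
8^2 ≡ 9 (mod 11)  [q = 5: ≢ 1 ✓]
None equal 1, so ord_11(8) = 10: 8 is a primitive root.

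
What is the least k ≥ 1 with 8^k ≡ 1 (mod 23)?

11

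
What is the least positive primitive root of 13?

φ(13) = 13 − 1 = 12 = 2^2 · 3.
g is a primitive root iff g^(12/q) ≢ 1 (mod 13) for each prime q ∈ {2, 3}.
g = 2: 2^6 ≡ 12; 2^4 ≡ 3 — none is 1, so 2 is a primitive root.
The smallest primitive root modulo 13 is 2.

2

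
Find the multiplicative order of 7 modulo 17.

ord(7) | φ(17) = 17 − 1 = 16 = 2^4.
Divisors of 16: 1, 2, 4, 8, 16.
Evaluate successive powers at the divisors of 16:
7^1 ≡ 7 (mod 17)
7^2 ≡ 15 (mod 17)
7^4 ≡ 4 (mod 17)
7^8 ≡ 16 (mod 17)
7^16 ≡ 1 (mod 17) ✓
So ord_17(7) = 16.

16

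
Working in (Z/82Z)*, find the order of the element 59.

Since 59 ∈ (Z/82Z)^×, its order divides φ(82) = φ(2)·φ(41) = 1·40 = 40 = 2^3 · 5.
Divisors of 40: 1, 2, 4, 5, 8, 10, 20, 40.
Check 59^d mod 82 for each divisor in increasing order:
59^1 ≡ 59 (mod 82)
59^2 ≡ 37 (mod 82)
59^4 ≡ 57 (mod 82)
59^5 ≡ 1 (mod 82) ✓
The smallest such exponent is 5, so the order of 59 is 5.

5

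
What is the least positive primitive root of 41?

6

φ(41) = 41 − 1 = 40 = 2^3 · 5.
g is a primitive root iff g^(40/q) ≢ 1 (mod 41) for each prime q ∈ {2, 5}.
g = 2: 2^20 ≡ 1 — hits 1, so not a primitive root.
g = 3: 3^20 ≡ 40; 3^8 ≡ 1 — hits 1, so not a primitive root.
g = 4: 4^20 ≡ 1 — hits 1, so not a primitive root.
g = 5: 5^20 ≡ 1 — hits 1, so not a primitive root.
g = 6: 6^20 ≡ 40; 6^8 ≡ 10 — none is 1, so 6 is a primitive root.
So 6 is the smallest generator of (Z/41Z)^×.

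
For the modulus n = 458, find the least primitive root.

φ(458) = φ(2)·φ(229) = 1·228 = 228 = 2^2 · 3 · 19.
Test candidates g = 2, 3, … against the prime factors q ∈ {2, 3, 19} of φ(458): g is a generator iff g^(228/q) ≢ 1 for every such q.
g = 2: gcd(2, 458) = 2 > 1, not a unit — skip.
g = 3: 3^114 ≡ 1 — hits 1, so not a primitive root.
g = 4: gcd(4, 458) = 2 > 1, not a unit — skip.
g = 5: 5^114 ≡ 1 — hits 1, so not a primitive root.
g = 6: gcd(6, 458) = 2 > 1, not a unit — skip.
g = 7: 7^114 ≡ 457; 7^76 ≡ 323; 7^12 ≡ 43 — none is 1, so 7 is a primitive root.
Hence the least primitive root of 458 is 7.

7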